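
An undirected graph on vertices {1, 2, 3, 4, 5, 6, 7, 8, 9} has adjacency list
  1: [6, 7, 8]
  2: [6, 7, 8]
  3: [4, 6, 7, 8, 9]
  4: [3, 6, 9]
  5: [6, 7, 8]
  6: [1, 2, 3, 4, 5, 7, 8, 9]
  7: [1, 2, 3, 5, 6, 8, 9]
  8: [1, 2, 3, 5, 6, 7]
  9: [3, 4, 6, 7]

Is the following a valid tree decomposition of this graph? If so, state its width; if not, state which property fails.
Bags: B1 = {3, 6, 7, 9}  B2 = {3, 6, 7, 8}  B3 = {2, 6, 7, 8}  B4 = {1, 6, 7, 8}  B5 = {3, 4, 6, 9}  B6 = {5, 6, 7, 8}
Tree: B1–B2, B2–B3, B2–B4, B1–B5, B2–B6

Yes; width 3.

Checking the three conditions: (i) the bags cover all of {1, 2, 3, 4, 5, 6, 7, 8, 9}; (ii) for each edge, some bag contains both endpoints; (iii) the bags containing any fixed vertex form a subtree. All hold, so the decomposition is valid with width 4 − 1 = 3.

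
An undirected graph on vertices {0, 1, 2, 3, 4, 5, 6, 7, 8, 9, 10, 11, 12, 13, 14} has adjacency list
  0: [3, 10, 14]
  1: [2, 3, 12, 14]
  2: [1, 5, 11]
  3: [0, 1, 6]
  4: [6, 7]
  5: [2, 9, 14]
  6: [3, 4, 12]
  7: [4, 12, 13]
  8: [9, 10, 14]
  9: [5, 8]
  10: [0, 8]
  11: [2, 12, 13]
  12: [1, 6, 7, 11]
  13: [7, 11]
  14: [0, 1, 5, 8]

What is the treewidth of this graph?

3

A width-3 tree decomposition is:
Bags: B1 = {0, 8, 9, 10}  B2 = {0, 8, 9, 14}  B3 = {0, 5, 9, 14}  B4 = {0, 3, 5, 14}  B5 = {1, 3, 5, 14}  B6 = {1, 2, 3, 5}  B7 = {1, 2, 3, 6}  B8 = {1, 2, 6, 12}  B9 = {2, 6, 11, 12}  B10 = {4, 6, 11, 12}  B11 = {4, 7, 11, 12}  B12 = {4, 7, 11, 13}
Tree: B1–B2, B2–B3, B3–B4, B4–B5, B5–B6, B6–B7, B7–B8, B8–B9, B9–B10, B10–B11, B11–B12
The largest bag has 4 vertices, giving width 3; this decomposition certifies tw(G) ≤ 3. For the lower bound: the 4 vertex sets {8,9,10}, {0}, {14}, {1,2,3,5} are disjoint, each induces a connected subgraph, and every pair is joined by at least one edge of G. Contracting each set to a single vertex therefore yields K_{4} as a minor, and since treewidth is minor-monotone, tw(G) ≥ tw(K_{4}) = 3. Hence tw(G) = 3 exactly.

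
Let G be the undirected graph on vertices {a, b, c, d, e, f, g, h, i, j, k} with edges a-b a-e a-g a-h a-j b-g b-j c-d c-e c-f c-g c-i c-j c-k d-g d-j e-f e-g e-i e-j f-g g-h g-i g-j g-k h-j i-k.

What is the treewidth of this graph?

A width-3 tree decomposition is:
Bags: B1 = {c, e, g, j}  B2 = {c, e, g, i}  B3 = {c, d, g, j}  B4 = {a, e, g, j}  B5 = {c, g, i, k}  B6 = {c, e, f, g}  B7 = {a, g, h, j}  B8 = {a, b, g, j}
Tree: B1–B2, B1–B3, B1–B4, B2–B5, B2–B6, B4–B7, B7–B8
The largest bag has 4 vertices, giving width 3; this decomposition certifies tw(G) ≤ 3. On the other hand G contains the 4-clique {a, g, h, j}. A clique must lie in a single bag of any decomposition, so no decomposition can have width below 3. Therefore the treewidth is 3.

3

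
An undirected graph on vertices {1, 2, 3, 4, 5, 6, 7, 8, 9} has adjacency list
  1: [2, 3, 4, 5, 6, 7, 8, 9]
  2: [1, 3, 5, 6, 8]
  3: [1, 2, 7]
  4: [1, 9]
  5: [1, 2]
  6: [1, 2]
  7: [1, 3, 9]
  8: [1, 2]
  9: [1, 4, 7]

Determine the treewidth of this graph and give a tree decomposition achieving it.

Each bag holds 3 vertices, so the decomposition has width 2, which upper-bounds the treewidth. Conversely, {1, 4, 9} is a clique of size 3, and the vertices of any clique must share a bag in every tree decomposition; so some bag has ≥ 3 vertices and tw(G) ≥ 2. The upper and lower bounds meet at 2, so that is the treewidth.

Treewidth 2.
Bags: B1 = {1, 2, 8}  B2 = {1, 2, 3}  B3 = {1, 3, 7}  B4 = {1, 7, 9}  B5 = {1, 2, 5}  B6 = {1, 2, 6}  B7 = {1, 4, 9}
Tree: B1–B2, B2–B3, B3–B4, B1–B5, B5–B6, B4–B7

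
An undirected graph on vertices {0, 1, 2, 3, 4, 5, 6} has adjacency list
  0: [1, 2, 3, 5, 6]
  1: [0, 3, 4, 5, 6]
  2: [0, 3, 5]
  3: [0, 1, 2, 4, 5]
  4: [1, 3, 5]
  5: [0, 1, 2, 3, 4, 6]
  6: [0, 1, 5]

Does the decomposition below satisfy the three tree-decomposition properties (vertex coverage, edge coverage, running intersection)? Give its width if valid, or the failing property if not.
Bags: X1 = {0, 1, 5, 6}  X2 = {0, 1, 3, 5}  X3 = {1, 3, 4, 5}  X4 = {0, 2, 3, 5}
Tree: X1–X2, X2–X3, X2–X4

Yes; width 3.

Vertex coverage: the bags together contain {0, 1, 2, 3, 4, 5, 6}, the full vertex set. Edge coverage: each edge of G has both endpoints in at least one bag. Running intersection: for every vertex, the bags containing it form a connected subtree. All three properties hold, so this is a valid tree decomposition of width max|bag| − 1 = 3, and hence tw(G) ≤ 3.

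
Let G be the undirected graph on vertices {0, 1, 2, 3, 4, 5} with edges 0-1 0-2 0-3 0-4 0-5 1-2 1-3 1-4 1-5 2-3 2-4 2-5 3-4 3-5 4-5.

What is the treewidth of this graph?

A width-5 tree decomposition is:
Bags: B1 = {0, 1, 2, 3, 4, 5}
Tree: (single bag)
With just one bag of size 6, the width is 6 − 1 = 5, so tw(G) ≤ 5. Conversely, {0, 1, 2, 3, 4, 5} is a clique of size 6, and the vertices of any clique must share a bag in every tree decomposition; so some bag has ≥ 6 vertices and tw(G) ≥ 5. Hence tw(G) = 5 exactly.

5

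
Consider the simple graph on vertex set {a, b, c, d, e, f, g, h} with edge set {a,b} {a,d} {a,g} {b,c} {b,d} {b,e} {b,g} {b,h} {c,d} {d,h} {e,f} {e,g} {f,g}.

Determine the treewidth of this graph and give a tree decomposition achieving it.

Each bag holds 3 vertices, so the decomposition has width 2, which upper-bounds the treewidth. On the other hand G contains the 3-clique {e, f, g}. A clique must lie in a single bag of any decomposition, so no decomposition can have width below 2. Hence tw(G) = 2 exactly.

Treewidth 2.
One optimal decomposition is:
Bags: B1 = {a, b, d}  B2 = {b, c, d}  B3 = {a, b, g}  B4 = {b, d, h}  B5 = {b, e, g}  B6 = {e, f, g}
Tree: B1–B2, B1–B3, B1–B4, B3–B5, B5–B6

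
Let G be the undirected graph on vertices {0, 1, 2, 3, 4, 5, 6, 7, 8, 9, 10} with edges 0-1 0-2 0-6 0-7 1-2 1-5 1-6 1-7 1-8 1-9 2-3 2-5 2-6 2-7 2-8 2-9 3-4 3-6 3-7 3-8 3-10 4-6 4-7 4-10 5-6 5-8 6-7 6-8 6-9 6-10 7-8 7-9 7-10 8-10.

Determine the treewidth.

A width-4 tree decomposition is:
Bags: B1 = {2, 3, 6, 7, 8}  B2 = {3, 6, 7, 8, 10}  B3 = {1, 2, 6, 7, 8}  B4 = {0, 1, 2, 6, 7}  B5 = {3, 4, 6, 7, 10}  B6 = {1, 2, 6, 7, 9}  B7 = {1, 2, 5, 6, 8}
Tree: B1–B2, B1–B3, B3–B4, B2–B5, B3–B6, B3–B7
Each bag holds 5 vertices, so the decomposition has width 4, which upper-bounds the treewidth. On the other hand G contains the 5-clique {1, 2, 5, 6, 8}. A clique must lie in a single bag of any decomposition, so no decomposition can have width below 4. Hence tw(G) = 4 exactly.

4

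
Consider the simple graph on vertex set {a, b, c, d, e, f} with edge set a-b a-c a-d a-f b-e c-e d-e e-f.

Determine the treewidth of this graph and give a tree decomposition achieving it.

The largest bag has 3 vertices, giving width 2; this decomposition certifies tw(G) ≤ 2. For the lower bound, G contains the cycle f–e–b–a–f, so G is not a forest; only forests have treewidth ≤ 1, hence tw(G) ≥ 2. Therefore the treewidth is 2.

Treewidth 2.
Bags: B1 = {a, e, f}  B2 = {a, b, e}  B3 = {a, c, e}  B4 = {a, d, e}
Tree: B1–B2, B2–B3, B3–B4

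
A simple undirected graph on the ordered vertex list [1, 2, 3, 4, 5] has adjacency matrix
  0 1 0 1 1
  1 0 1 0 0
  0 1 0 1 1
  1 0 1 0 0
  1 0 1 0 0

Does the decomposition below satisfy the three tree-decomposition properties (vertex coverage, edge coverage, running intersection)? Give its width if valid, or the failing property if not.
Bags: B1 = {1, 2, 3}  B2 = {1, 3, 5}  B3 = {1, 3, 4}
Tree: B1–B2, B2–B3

Yes; width 2.

Vertex coverage: the bags together contain {1, 2, 3, 4, 5}, the full vertex set. Edge coverage: each edge of G has both endpoints in at least one bag. Running intersection: for every vertex, the bags containing it form a connected subtree. All three properties hold, so this is a valid tree decomposition of width max|bag| − 1 = 2, and hence tw(G) ≤ 2.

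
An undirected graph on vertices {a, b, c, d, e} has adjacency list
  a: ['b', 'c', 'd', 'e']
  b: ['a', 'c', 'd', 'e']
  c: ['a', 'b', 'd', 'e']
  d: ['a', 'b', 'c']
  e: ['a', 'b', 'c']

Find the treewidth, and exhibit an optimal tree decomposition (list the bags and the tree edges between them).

Each bag holds 4 vertices, so the decomposition has width 3, which upper-bounds the treewidth. For the lower bound, the 4 vertices {a, b, c, d} are pairwise adjacent, and any tree decomposition puts a clique entirely inside one bag — forcing width ≥ 3. Therefore the treewidth is 3.

Treewidth 3.
One optimal decomposition is:
Bags: B1 = {a, b, c, e}  B2 = {a, b, c, d}
Tree: B1–B2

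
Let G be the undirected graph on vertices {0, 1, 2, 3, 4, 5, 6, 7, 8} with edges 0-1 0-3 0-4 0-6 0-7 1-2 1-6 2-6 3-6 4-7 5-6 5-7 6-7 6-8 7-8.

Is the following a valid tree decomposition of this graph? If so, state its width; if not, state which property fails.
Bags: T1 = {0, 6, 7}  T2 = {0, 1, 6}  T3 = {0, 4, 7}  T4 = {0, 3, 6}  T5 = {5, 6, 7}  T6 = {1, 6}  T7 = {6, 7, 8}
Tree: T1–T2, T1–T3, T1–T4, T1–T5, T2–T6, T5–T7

No — vertex 2 appears in no bag.

A tree decomposition must satisfy three properties: every vertex lies in some bag; for every edge, both endpoints lie together in some bag; and for every vertex, the bags containing it form a connected subtree. Here vertex 2 appears in no bag, so the decomposition is invalid.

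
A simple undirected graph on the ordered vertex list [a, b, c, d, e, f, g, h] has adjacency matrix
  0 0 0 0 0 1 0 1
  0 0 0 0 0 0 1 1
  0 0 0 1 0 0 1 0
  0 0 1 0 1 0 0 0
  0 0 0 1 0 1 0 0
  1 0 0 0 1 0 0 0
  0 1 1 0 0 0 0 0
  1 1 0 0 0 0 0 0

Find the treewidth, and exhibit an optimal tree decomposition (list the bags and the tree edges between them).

The largest bag has 3 vertices, giving width 2; this decomposition certifies tw(G) ≤ 2. Since g–c–d–e–f–a–h–b–g is a cycle in G, G is not acyclic. Forests are exactly the graphs of treewidth ≤ 1, so tw(G) ≥ 2. Therefore the treewidth is 2.

Treewidth 2.
Bags: B1 = {c, d, g}  B2 = {d, e, g}  B3 = {e, f, g}  B4 = {a, f, g}  B5 = {a, g, h}  B6 = {b, g, h}
Tree: B1–B2, B2–B3, B3–B4, B4–B5, B5–B6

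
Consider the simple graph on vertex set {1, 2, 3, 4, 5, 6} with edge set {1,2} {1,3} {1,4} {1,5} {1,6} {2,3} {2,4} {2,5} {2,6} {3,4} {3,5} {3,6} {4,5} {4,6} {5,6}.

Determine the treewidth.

5

A width-5 tree decomposition is:
Bags: B1 = {1, 2, 3, 4, 5, 6}
Tree: (single bag)
A single bag containing all 6 vertices is trivially a valid decomposition of width 5. For the lower bound, the 6 vertices {1, 2, 3, 4, 5, 6} are pairwise adjacent, and any tree decomposition puts a clique entirely inside one bag — forcing width ≥ 5. Hence tw(G) = 5 exactly.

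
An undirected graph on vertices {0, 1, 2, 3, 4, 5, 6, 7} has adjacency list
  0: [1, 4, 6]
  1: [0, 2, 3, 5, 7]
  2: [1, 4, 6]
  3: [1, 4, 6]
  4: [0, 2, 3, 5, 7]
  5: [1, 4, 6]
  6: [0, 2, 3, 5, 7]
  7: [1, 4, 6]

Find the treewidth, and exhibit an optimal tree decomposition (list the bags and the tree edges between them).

Treewidth 3.
Bags: B1 = {1, 2, 4, 6}  B2 = {1, 4, 6, 7}  B3 = {1, 4, 5, 6}  B4 = {0, 1, 4, 6}  B5 = {1, 3, 4, 6}
Tree: B1–B2, B2–B3, B3–B4, B4–B5

Every bag has size at most 4, so the width is 4 − 1 = 3 and tw(G) ≤ 3. For the lower bound: the 4 vertex sets {1,2}, {6,7}, {4}, {5} are disjoint, each induces a connected subgraph, and every pair is joined by at least one edge of G. Contracting each set to a single vertex therefore yields K_{4} as a minor, and since treewidth is minor-monotone, tw(G) ≥ tw(K_{4}) = 3. The upper and lower bounds meet at 3, so that is the treewidth.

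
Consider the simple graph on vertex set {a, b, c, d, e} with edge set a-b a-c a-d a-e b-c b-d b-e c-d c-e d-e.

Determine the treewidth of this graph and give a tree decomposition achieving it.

Treewidth 4.
Bags: B1 = {a, b, c, d, e}
Tree: (single bag)

With just one bag of size 5, the width is 5 − 1 = 4, so tw(G) ≤ 4. For the lower bound, the 5 vertices {a, b, c, d, e} are pairwise adjacent, and any tree decomposition puts a clique entirely inside one bag — forcing width ≥ 4. Combining the bounds, tw(G) = 4.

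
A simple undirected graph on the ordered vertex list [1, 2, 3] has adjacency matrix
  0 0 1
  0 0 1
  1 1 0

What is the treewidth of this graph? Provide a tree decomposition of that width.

Treewidth 1.
One such decomposition:
Bags: B1 = {1, 3}  B2 = {2, 3}
Tree: B1–B2

The largest bag has 2 vertices, giving width 1; this decomposition certifies tw(G) ≤ 1. Since G has at least one edge (e.g. 1–3), it is not an edgeless graph, so tw(G) ≥ 1. Therefore the treewidth is 1.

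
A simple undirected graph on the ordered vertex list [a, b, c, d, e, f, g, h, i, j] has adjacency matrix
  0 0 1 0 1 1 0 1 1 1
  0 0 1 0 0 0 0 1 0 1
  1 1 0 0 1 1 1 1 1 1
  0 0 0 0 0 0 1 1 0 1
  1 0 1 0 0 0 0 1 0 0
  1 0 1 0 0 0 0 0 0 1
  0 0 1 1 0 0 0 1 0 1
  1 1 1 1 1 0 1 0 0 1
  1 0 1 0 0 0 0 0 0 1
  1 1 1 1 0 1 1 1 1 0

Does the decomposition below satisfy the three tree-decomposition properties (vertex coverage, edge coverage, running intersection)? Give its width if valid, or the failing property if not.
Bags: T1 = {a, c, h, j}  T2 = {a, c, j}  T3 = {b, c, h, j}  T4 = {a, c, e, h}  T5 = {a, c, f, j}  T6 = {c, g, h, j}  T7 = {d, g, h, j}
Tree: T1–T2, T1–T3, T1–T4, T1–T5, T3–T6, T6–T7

No — vertex i appears in no bag.

A tree decomposition must satisfy three properties: every vertex lies in some bag; for every edge, both endpoints lie together in some bag; and for every vertex, the bags containing it form a connected subtree. Here vertex i appears in no bag, so the decomposition is invalid.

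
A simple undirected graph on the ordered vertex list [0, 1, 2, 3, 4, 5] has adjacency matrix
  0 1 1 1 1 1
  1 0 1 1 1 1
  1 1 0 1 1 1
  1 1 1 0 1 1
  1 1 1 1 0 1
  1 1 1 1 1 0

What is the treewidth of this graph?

5

A width-5 tree decomposition is:
Bags: B1 = {0, 1, 2, 3, 4, 5}
Tree: (single bag)
A single bag containing all 6 vertices is trivially a valid decomposition of width 5. On the other hand G contains the 6-clique {0, 1, 2, 3, 4, 5}. A clique must lie in a single bag of any decomposition, so no decomposition can have width below 5. Therefore the treewidth is 5.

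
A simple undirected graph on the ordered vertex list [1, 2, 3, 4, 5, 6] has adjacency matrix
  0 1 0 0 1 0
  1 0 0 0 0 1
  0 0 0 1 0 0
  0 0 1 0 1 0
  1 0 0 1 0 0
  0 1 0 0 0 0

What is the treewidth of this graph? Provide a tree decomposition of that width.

Each bag holds 2 vertices, so the decomposition has width 1, which upper-bounds the treewidth. Any graph with an edge has treewidth ≥ 1, and G has the edge 6–2. Therefore the treewidth is 1.

Treewidth 1.
Bags: B1 = {2, 6}  B2 = {1, 2}  B3 = {1, 5}  B4 = {4, 5}  B5 = {3, 4}
Tree: B1–B2, B2–B3, B3–B4, B4–B5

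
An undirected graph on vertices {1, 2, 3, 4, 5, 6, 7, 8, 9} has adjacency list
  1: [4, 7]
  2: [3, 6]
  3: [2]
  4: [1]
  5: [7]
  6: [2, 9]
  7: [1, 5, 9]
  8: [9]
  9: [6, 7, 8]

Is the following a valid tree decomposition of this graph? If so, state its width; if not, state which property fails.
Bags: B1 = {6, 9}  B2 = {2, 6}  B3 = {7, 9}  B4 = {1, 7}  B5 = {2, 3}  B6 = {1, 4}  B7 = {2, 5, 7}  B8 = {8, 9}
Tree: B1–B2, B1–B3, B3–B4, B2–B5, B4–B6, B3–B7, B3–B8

No — bags containing vertex 2 are not connected in the tree.

A tree decomposition must satisfy three properties: every vertex lies in some bag; for every edge, both endpoints lie together in some bag; and for every vertex, the bags containing it form a connected subtree. Here bags containing vertex 2 are not connected in the tree, so the decomposition is invalid.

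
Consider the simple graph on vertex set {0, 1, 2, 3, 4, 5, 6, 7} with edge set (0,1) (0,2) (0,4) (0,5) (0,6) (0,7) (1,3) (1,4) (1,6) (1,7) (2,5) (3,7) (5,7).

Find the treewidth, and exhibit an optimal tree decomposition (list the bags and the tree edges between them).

Every bag has size at most 3, so the width is 3 − 1 = 2 and tw(G) ≤ 2. For the lower bound, the 3 vertices {0, 1, 4} are pairwise adjacent, and any tree decomposition puts a clique entirely inside one bag — forcing width ≥ 2. Hence tw(G) = 2 exactly.

Treewidth 2.
Bags: B1 = {0, 5, 7}  B2 = {0, 1, 7}  B3 = {0, 2, 5}  B4 = {1, 3, 7}  B5 = {0, 1, 4}  B6 = {0, 1, 6}
Tree: B1–B2, B1–B3, B2–B4, B2–B5, B2–B6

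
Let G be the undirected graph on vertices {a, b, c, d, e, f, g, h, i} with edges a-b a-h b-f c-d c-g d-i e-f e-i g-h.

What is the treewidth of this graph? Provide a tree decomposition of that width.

Treewidth 2.
One optimal decomposition is:
Bags: B1 = {c, d, g}  B2 = {d, g, i}  B3 = {e, g, i}  B4 = {e, f, g}  B5 = {b, f, g}  B6 = {a, b, g}  B7 = {a, g, h}
Tree: B1–B2, B2–B3, B3–B4, B4–B5, B5–B6, B6–B7

The largest bag has 3 vertices, giving width 2; this decomposition certifies tw(G) ≤ 2. Since g–c–d–i–e–f–b–a–h–g is a cycle in G, G is not acyclic. Forests are exactly the graphs of treewidth ≤ 1, so tw(G) ≥ 2. Hence tw(G) = 2 exactly.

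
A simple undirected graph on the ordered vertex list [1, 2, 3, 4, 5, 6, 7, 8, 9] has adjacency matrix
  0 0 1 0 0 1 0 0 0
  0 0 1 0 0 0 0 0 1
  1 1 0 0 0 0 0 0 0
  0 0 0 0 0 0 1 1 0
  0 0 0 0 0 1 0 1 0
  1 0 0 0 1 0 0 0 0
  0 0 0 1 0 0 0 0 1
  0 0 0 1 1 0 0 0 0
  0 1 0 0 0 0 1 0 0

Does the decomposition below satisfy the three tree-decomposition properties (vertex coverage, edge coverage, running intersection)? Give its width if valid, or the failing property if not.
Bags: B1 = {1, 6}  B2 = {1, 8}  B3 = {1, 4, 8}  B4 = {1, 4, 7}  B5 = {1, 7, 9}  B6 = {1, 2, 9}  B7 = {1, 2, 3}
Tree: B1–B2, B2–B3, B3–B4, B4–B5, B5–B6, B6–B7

A tree decomposition must satisfy three properties: every vertex lies in some bag; for every edge, both endpoints lie together in some bag; and for every vertex, the bags containing it form a connected subtree. Here vertex 5 appears in no bag, so the decomposition is invalid.

No — vertex 5 appears in no bag.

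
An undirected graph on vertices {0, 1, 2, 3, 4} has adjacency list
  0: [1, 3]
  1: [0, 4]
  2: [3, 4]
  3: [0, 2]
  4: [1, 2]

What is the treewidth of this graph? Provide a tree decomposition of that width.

Every bag has size at most 3, so the width is 3 − 1 = 2 and tw(G) ≤ 2. For the lower bound, G contains the cycle 2–4–1–0–3–2, so G is not a forest; only forests have treewidth ≤ 1, hence tw(G) ≥ 2. Hence tw(G) = 2 exactly.

Treewidth 2.
One such decomposition:
Bags: B1 = {1, 2, 4}  B2 = {0, 1, 2}  B3 = {0, 2, 3}
Tree: B1–B2, B2–B3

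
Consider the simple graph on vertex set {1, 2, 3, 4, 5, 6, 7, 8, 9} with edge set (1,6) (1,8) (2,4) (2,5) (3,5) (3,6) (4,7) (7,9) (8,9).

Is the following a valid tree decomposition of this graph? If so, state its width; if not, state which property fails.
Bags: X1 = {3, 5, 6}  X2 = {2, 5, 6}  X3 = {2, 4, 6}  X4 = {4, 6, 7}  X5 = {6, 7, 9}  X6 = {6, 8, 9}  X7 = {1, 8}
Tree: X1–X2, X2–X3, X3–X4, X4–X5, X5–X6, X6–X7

No — edge (6,1) lies in no bag.

A tree decomposition must satisfy three properties: every vertex lies in some bag; for every edge, both endpoints lie together in some bag; and for every vertex, the bags containing it form a connected subtree. Here edge (6,1) lies in no bag, so the decomposition is invalid.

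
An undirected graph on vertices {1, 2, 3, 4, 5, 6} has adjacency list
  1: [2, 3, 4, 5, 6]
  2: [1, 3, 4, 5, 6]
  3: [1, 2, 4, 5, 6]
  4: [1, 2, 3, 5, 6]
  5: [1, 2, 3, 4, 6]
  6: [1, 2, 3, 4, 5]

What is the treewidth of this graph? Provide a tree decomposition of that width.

Treewidth 5.
One such decomposition:
Bags: B1 = {1, 2, 3, 4, 5, 6}
Tree: (single bag)

A single bag containing all 6 vertices is trivially a valid decomposition of width 5. On the other hand G contains the 6-clique {1, 2, 3, 4, 5, 6}. A clique must lie in a single bag of any decomposition, so no decomposition can have width below 5. Therefore the treewidth is 5.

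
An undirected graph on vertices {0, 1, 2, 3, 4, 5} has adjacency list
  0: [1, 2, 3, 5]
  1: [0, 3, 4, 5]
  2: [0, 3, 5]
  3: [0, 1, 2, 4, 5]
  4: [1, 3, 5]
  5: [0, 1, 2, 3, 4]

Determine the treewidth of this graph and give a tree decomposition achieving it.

Every bag has size at most 4, so the width is 4 − 1 = 3 and tw(G) ≤ 3. Conversely, {0, 1, 3, 5} is a clique of size 4, and the vertices of any clique must share a bag in every tree decomposition; so some bag has ≥ 4 vertices and tw(G) ≥ 3. The upper and lower bounds meet at 3, so that is the treewidth.

Treewidth 3.
Bags: B1 = {0, 1, 3, 5}  B2 = {1, 3, 4, 5}  B3 = {0, 2, 3, 5}
Tree: B1–B2, B1–B3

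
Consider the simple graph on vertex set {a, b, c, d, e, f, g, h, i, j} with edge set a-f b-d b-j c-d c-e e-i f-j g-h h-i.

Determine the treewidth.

1

A width-1 tree decomposition is:
Bags: B1 = {g, h}  B2 = {h, i}  B3 = {e, i}  B4 = {c, e}  B5 = {c, d}  B6 = {b, d}  B7 = {b, j}  B8 = {f, j}  B9 = {a, f}
Tree: B1–B2, B2–B3, B3–B4, B4–B5, B5–B6, B6–B7, B7–B8, B8–B9
The largest bag has 2 vertices, giving width 1; this decomposition certifies tw(G) ≤ 1. Since G has at least one edge (e.g. g–h), it is not an edgeless graph, so tw(G) ≥ 1. The upper and lower bounds meet at 1, so that is the treewidth.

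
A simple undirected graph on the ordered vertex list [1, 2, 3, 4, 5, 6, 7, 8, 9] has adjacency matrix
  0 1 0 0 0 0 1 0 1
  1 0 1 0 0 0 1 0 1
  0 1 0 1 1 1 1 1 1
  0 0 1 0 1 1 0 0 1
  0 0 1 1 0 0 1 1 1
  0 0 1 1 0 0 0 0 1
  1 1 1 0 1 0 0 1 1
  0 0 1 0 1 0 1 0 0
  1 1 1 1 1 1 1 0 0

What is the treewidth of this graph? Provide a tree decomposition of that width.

Treewidth 3.
One optimal decomposition is:
Bags: B1 = {3, 5, 7, 9}  B2 = {3, 4, 5, 9}  B3 = {2, 3, 7, 9}  B4 = {3, 4, 6, 9}  B5 = {3, 5, 7, 8}  B6 = {1, 2, 7, 9}
Tree: B1–B2, B1–B3, B2–B4, B1–B5, B3–B6

Every bag has size at most 4, so the width is 4 − 1 = 3 and tw(G) ≤ 3. On the other hand G contains the 4-clique {1, 2, 7, 9}. A clique must lie in a single bag of any decomposition, so no decomposition can have width below 3. Combining the bounds, tw(G) = 3.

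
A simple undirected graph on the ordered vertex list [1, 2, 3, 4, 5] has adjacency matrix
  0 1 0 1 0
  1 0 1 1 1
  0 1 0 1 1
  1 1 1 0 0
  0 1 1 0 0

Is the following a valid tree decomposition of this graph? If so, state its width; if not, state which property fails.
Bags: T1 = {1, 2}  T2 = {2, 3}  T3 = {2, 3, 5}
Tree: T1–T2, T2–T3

A tree decomposition must satisfy three properties: every vertex lies in some bag; for every edge, both endpoints lie together in some bag; and for every vertex, the bags containing it form a connected subtree. Here vertex 4 appears in no bag, so the decomposition is invalid.

No — vertex 4 appears in no bag.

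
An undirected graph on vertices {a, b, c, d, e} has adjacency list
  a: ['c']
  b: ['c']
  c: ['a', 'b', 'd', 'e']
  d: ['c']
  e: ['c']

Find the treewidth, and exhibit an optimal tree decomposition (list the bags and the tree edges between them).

Treewidth 1.
One such decomposition:
Bags: B1 = {a, c}  B2 = {c, d}  B3 = {b, c}  B4 = {c, e}
Tree: B1–B2, B2–B3, B3–B4

The largest bag has 2 vertices, giving width 1; this decomposition certifies tw(G) ≤ 1. G has an edge, so its treewidth is at least 1. The upper and lower bounds meet at 1, so that is the treewidth.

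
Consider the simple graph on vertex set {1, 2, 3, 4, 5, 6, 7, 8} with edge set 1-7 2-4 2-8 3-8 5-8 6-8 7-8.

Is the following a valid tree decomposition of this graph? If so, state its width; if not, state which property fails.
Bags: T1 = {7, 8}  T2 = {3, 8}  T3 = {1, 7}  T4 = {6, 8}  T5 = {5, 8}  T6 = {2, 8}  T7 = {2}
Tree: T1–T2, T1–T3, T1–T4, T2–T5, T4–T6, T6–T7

A tree decomposition must satisfy three properties: every vertex lies in some bag; for every edge, both endpoints lie together in some bag; and for every vertex, the bags containing it form a connected subtree. Here vertex 4 appears in no bag, so the decomposition is invalid.

No — vertex 4 appears in no bag.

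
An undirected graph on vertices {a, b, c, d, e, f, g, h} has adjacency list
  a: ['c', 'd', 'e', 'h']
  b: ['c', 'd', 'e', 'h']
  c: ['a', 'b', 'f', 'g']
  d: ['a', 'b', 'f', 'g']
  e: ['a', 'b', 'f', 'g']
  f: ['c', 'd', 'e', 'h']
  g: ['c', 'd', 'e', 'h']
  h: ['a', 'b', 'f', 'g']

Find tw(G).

A width-4 tree decomposition is:
Bags: B1 = {a, b, d, f, g}  B2 = {a, b, e, f, g}  B3 = {a, b, c, f, g}  B4 = {a, b, f, g, h}
Tree: B1–B2, B2–B3, B3–B4
Every bag has size at most 5, so the width is 5 − 1 = 4 and tw(G) ≤ 4. For the lower bound: the 5 vertex sets {b,d}, {e,f}, {c,g}, {a}, {h} are disjoint, each induces a connected subgraph, and every pair is joined by at least one edge of G. Contracting each set to a single vertex therefore yields K_{5} as a minor, and since treewidth is minor-monotone, tw(G) ≥ tw(K_{5}) = 4. Therefore the treewidth is 4.

4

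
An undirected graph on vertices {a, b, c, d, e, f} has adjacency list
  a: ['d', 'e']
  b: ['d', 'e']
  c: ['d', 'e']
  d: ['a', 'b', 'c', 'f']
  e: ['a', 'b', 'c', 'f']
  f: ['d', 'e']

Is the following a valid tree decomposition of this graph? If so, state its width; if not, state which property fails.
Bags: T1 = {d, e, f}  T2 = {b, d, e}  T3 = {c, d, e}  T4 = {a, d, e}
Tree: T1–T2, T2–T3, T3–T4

Every vertex of G appears in some bag (union = {a, b, c, d, e, f}); every edge is covered by a bag; and for each vertex v the set of bags containing v is connected in the bag tree. The decomposition is therefore valid. The largest bag has 3 vertices, so the width is 2.

Yes; width 2.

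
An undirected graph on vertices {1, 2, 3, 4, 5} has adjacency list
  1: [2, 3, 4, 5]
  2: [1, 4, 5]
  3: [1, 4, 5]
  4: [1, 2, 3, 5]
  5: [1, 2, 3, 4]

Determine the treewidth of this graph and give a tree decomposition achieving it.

Treewidth 3.
Bags: B1 = {1, 2, 4, 5}  B2 = {1, 3, 4, 5}
Tree: B1–B2

Every bag has size at most 4, so the width is 4 − 1 = 3 and tw(G) ≤ 3. Conversely, {1, 2, 4, 5} is a clique of size 4, and the vertices of any clique must share a bag in every tree decomposition; so some bag has ≥ 4 vertices and tw(G) ≥ 3. Therefore the treewidth is 3.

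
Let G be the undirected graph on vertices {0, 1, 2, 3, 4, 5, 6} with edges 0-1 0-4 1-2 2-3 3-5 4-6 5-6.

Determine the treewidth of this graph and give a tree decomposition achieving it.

The largest bag has 3 vertices, giving width 2; this decomposition certifies tw(G) ≤ 2. Since 2–1–0–4–6–5–3–2 is a cycle in G, G is not acyclic. Forests are exactly the graphs of treewidth ≤ 1, so tw(G) ≥ 2. Combining the bounds, tw(G) = 2.

Treewidth 2.
One such decomposition:
Bags: B1 = {0, 1, 2}  B2 = {0, 2, 4}  B3 = {2, 4, 6}  B4 = {2, 5, 6}  B5 = {2, 3, 5}
Tree: B1–B2, B2–B3, B3–B4, B4–B5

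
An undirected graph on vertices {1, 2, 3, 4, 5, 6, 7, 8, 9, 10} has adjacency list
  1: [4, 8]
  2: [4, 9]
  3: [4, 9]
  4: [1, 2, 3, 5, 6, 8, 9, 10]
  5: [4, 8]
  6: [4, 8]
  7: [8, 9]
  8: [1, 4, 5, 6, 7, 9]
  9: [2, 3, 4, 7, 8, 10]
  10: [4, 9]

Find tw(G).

A width-2 tree decomposition is:
Bags: B1 = {4, 8, 9}  B2 = {4, 6, 8}  B3 = {2, 4, 9}  B4 = {7, 8, 9}  B5 = {4, 9, 10}  B6 = {1, 4, 8}  B7 = {4, 5, 8}  B8 = {3, 4, 9}
Tree: B1–B2, B1–B3, B1–B4, B3–B5, B2–B6, B2–B7, B5–B8
The largest bag has 3 vertices, giving width 2; this decomposition certifies tw(G) ≤ 2. On the other hand G contains the 3-clique {1, 4, 8}. A clique must lie in a single bag of any decomposition, so no decomposition can have width below 2. The upper and lower bounds meet at 2, so that is the treewidth.

2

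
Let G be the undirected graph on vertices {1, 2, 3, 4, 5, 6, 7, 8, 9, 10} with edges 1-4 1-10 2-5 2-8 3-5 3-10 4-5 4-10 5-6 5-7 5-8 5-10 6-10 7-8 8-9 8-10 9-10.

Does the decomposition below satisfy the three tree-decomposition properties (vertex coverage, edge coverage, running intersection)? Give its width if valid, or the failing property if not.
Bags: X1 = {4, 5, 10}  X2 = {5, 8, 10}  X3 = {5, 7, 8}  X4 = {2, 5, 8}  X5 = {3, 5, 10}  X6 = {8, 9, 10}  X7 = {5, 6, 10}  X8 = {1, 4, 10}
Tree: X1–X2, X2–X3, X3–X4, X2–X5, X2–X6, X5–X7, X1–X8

Checking the three conditions: (i) the bags cover all of {1, 2, 3, 4, 5, 6, 7, 8, 9, 10}; (ii) for each edge, some bag contains both endpoints; (iii) the bags containing any fixed vertex form a subtree. All hold, so the decomposition is valid with width 3 − 1 = 2.

Yes; width 2.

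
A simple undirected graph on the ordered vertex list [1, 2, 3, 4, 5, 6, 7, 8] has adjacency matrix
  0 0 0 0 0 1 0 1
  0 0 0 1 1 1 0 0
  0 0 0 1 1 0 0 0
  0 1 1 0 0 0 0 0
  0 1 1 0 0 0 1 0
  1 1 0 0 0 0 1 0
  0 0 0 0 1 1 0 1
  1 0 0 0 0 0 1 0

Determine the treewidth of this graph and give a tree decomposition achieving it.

Every bag has size at most 3, so the width is 3 − 1 = 2 and tw(G) ≤ 2. For the lower bound, G contains the cycle 1–8–7–6–1, so G is not a forest; only forests have treewidth ≤ 1, hence tw(G) ≥ 2. Hence tw(G) = 2 exactly.

Treewidth 2.
One such decomposition:
Bags: B1 = {1, 6, 8}  B2 = {6, 7, 8}  B3 = {2, 6, 7}  B4 = {2, 5, 7}  B5 = {2, 4, 5}  B6 = {3, 4, 5}
Tree: B1–B2, B2–B3, B3–B4, B4–B5, B5–B6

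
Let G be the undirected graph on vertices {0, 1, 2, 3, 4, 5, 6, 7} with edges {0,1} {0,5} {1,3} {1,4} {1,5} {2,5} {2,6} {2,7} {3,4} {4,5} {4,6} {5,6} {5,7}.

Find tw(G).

2

A width-2 tree decomposition is:
Bags: B1 = {1, 4, 5}  B2 = {4, 5, 6}  B3 = {1, 3, 4}  B4 = {2, 5, 6}  B5 = {2, 5, 7}  B6 = {0, 1, 5}
Tree: B1–B2, B1–B3, B2–B4, B4–B5, B1–B6
Each bag holds 3 vertices, so the decomposition has width 2, which upper-bounds the treewidth. For the lower bound, the 3 vertices {1, 3, 4} are pairwise adjacent, and any tree decomposition puts a clique entirely inside one bag — forcing width ≥ 2. Combining the bounds, tw(G) = 2.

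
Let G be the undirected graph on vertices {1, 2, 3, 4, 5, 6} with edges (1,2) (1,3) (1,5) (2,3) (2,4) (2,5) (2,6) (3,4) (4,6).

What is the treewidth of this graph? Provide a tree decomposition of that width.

Each bag holds 3 vertices, so the decomposition has width 2, which upper-bounds the treewidth. For the lower bound, the 3 vertices {1, 2, 3} are pairwise adjacent, and any tree decomposition puts a clique entirely inside one bag — forcing width ≥ 2. Combining the bounds, tw(G) = 2.

Treewidth 2.
One optimal decomposition is:
Bags: B1 = {1, 2, 3}  B2 = {2, 3, 4}  B3 = {2, 4, 6}  B4 = {1, 2, 5}
Tree: B1–B2, B2–B3, B1–B4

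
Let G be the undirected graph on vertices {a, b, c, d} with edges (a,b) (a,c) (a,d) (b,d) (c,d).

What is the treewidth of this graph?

2

A width-2 tree decomposition is:
Bags: B1 = {a, c, d}  B2 = {a, b, d}
Tree: B1–B2
The largest bag has 3 vertices, giving width 2; this decomposition certifies tw(G) ≤ 2. For the lower bound, the 3 vertices {a, c, d} are pairwise adjacent, and any tree decomposition puts a clique entirely inside one bag — forcing width ≥ 2. The upper and lower bounds meet at 2, so that is the treewidth.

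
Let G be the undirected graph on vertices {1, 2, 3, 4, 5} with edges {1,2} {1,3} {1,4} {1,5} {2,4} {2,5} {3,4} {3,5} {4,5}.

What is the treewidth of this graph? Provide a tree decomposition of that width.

Treewidth 3.
One such decomposition:
Bags: B1 = {1, 2, 4, 5}  B2 = {1, 3, 4, 5}
Tree: B1–B2

Each bag holds 4 vertices, so the decomposition has width 3, which upper-bounds the treewidth. For the lower bound, the 4 vertices {1, 2, 4, 5} are pairwise adjacent, and any tree decomposition puts a clique entirely inside one bag — forcing width ≥ 3. The upper and lower bounds meet at 3, so that is the treewidth.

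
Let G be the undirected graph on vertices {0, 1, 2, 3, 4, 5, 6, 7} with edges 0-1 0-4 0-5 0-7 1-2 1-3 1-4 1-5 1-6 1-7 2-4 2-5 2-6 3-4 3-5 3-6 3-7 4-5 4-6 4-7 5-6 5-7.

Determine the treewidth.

A width-4 tree decomposition is:
Bags: B1 = {0, 1, 4, 5, 7}  B2 = {1, 3, 4, 5, 7}  B3 = {1, 3, 4, 5, 6}  B4 = {1, 2, 4, 5, 6}
Tree: B1–B2, B2–B3, B3–B4
The largest bag has 5 vertices, giving width 4; this decomposition certifies tw(G) ≤ 4. For the lower bound, the 5 vertices {0, 1, 4, 5, 7} are pairwise adjacent, and any tree decomposition puts a clique entirely inside one bag — forcing width ≥ 4. Therefore the treewidth is 4.

4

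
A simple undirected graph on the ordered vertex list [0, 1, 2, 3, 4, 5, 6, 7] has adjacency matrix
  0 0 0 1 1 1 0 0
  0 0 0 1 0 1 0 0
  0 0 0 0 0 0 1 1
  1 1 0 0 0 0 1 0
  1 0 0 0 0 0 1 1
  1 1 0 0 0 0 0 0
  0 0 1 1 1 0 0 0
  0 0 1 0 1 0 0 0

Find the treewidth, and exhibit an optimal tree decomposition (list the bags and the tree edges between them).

Each bag holds 3 vertices, so the decomposition has width 2, which upper-bounds the treewidth. For the lower bound, G contains the cycle 2–7–4–6–2, so G is not a forest; only forests have treewidth ≤ 1, hence tw(G) ≥ 2. Therefore the treewidth is 2.

Treewidth 2.
Bags: B1 = {2, 6, 7}  B2 = {4, 6, 7}  B3 = {3, 4, 6}  B4 = {0, 3, 4}  B5 = {0, 1, 3}  B6 = {0, 1, 5}
Tree: B1–B2, B2–B3, B3–B4, B4–B5, B5–B6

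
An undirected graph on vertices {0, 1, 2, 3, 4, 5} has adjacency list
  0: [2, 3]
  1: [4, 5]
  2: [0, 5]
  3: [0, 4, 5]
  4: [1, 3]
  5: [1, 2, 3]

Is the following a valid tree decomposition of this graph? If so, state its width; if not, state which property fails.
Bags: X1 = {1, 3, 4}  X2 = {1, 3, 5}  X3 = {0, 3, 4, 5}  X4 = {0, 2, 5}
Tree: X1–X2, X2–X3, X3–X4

No — bags containing vertex 4 are not connected in the tree.

A tree decomposition must satisfy three properties: every vertex lies in some bag; for every edge, both endpoints lie together in some bag; and for every vertex, the bags containing it form a connected subtree. Here bags containing vertex 4 are not connected in the tree, so the decomposition is invalid.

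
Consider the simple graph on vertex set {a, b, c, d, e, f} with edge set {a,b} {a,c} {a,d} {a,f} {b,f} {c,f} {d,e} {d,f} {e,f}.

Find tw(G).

A width-2 tree decomposition is:
Bags: B1 = {d, e, f}  B2 = {a, d, f}  B3 = {a, c, f}  B4 = {a, b, f}
Tree: B1–B2, B2–B3, B2–B4
Every bag has size at most 3, so the width is 3 − 1 = 2 and tw(G) ≤ 2. For the lower bound, the 3 vertices {d, e, f} are pairwise adjacent, and any tree decomposition puts a clique entirely inside one bag — forcing width ≥ 2. Therefore the treewidth is 2.

2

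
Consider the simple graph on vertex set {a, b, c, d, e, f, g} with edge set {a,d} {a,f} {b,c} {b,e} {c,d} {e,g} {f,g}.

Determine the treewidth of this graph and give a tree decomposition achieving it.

Every bag has size at most 3, so the width is 3 − 1 = 2 and tw(G) ≤ 2. Since g–f–a–d–c–b–e–g is a cycle in G, G is not acyclic. Forests are exactly the graphs of treewidth ≤ 1, so tw(G) ≥ 2. The upper and lower bounds meet at 2, so that is the treewidth.

Treewidth 2.
Bags: B1 = {a, f, g}  B2 = {a, d, g}  B3 = {c, d, g}  B4 = {b, c, g}  B5 = {b, e, g}
Tree: B1–B2, B2–B3, B3–B4, B4–B5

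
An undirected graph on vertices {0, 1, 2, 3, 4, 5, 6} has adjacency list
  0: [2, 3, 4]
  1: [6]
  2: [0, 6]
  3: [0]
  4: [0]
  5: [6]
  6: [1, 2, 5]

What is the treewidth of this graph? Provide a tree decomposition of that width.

Treewidth 1.
One optimal decomposition is:
Bags: B1 = {5, 6}  B2 = {1, 6}  B3 = {2, 6}  B4 = {0, 2}  B5 = {0, 4}  B6 = {0, 3}
Tree: B1–B2, B2–B3, B3–B4, B4–B5, B4–B6

Every bag has size at most 2, so the width is 2 − 1 = 1 and tw(G) ≤ 1. G has an edge, so its treewidth is at least 1. The upper and lower bounds meet at 1, so that is the treewidth.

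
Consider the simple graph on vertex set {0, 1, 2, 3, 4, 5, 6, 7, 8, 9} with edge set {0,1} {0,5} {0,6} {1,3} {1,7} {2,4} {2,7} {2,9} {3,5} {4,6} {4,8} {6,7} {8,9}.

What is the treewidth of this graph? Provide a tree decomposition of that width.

Treewidth 2.
One such decomposition:
Bags: B1 = {0, 3, 5}  B2 = {0, 1, 3}  B3 = {0, 1, 6}  B4 = {1, 6, 7}  B5 = {4, 6, 7}  B6 = {2, 4, 7}  B7 = {2, 4, 8}  B8 = {2, 8, 9}
Tree: B1–B2, B2–B3, B3–B4, B4–B5, B5–B6, B6–B7, B7–B8

Each bag holds 3 vertices, so the decomposition has width 2, which upper-bounds the treewidth. Since 5–3–1–0–5 is a cycle in G, G is not acyclic. Forests are exactly the graphs of treewidth ≤ 1, so tw(G) ≥ 2. The upper and lower bounds meet at 2, so that is the treewidth.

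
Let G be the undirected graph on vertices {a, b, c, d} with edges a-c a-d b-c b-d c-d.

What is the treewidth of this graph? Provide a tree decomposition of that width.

Every bag has size at most 3, so the width is 3 − 1 = 2 and tw(G) ≤ 2. On the other hand G contains the 3-clique {a, c, d}. A clique must lie in a single bag of any decomposition, so no decomposition can have width below 2. Hence tw(G) = 2 exactly.

Treewidth 2.
One such decomposition:
Bags: B1 = {a, c, d}  B2 = {b, c, d}
Tree: B1–B2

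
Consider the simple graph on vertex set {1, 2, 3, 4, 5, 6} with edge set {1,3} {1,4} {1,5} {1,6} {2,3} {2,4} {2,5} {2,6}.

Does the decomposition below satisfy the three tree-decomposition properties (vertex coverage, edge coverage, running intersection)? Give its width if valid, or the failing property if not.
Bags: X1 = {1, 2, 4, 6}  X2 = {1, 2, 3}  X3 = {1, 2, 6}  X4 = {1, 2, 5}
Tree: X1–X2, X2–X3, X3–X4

No — bags containing vertex 6 are not connected in the tree.

A tree decomposition must satisfy three properties: every vertex lies in some bag; for every edge, both endpoints lie together in some bag; and for every vertex, the bags containing it form a connected subtree. Here bags containing vertex 6 are not connected in the tree, so the decomposition is invalid.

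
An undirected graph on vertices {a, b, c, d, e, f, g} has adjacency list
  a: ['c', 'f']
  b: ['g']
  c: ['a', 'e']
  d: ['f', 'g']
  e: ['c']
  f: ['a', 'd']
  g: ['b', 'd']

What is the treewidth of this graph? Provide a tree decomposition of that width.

Treewidth 1.
Bags: B1 = {c, e}  B2 = {a, c}  B3 = {a, f}  B4 = {d, f}  B5 = {d, g}  B6 = {b, g}
Tree: B1–B2, B2–B3, B3–B4, B4–B5, B5–B6

The largest bag has 2 vertices, giving width 1; this decomposition certifies tw(G) ≤ 1. Since G has at least one edge (e.g. e–c), it is not an edgeless graph, so tw(G) ≥ 1. Combining the bounds, tw(G) = 1.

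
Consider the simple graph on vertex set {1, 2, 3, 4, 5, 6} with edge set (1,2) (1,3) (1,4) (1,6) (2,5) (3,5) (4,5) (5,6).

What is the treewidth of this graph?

A width-2 tree decomposition is:
Bags: B1 = {1, 4, 5}  B2 = {1, 2, 5}  B3 = {1, 5, 6}  B4 = {1, 3, 5}
Tree: B1–B2, B2–B3, B3–B4
Every bag has size at most 3, so the width is 3 − 1 = 2 and tw(G) ≤ 2. For the lower bound, G contains the cycle 1–4–5–2–1, so G is not a forest; only forests have treewidth ≤ 1, hence tw(G) ≥ 2. Hence tw(G) = 2 exactly.

2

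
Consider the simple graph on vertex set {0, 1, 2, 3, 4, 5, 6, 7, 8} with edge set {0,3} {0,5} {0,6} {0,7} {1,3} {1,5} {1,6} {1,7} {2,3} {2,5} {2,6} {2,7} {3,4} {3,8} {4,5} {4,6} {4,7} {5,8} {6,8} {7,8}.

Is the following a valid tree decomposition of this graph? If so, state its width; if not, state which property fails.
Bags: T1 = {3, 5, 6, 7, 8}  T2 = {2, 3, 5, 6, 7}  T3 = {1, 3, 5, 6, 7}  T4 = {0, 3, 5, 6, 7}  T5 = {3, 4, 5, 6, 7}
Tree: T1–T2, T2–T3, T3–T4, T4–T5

Yes; width 4.

Every vertex of G appears in some bag (union = {0, 1, 2, 3, 4, 5, 6, 7, 8}); every edge is covered by a bag; and for each vertex v the set of bags containing v is connected in the bag tree. The decomposition is therefore valid. The largest bag has 5 vertices, so the width is 4.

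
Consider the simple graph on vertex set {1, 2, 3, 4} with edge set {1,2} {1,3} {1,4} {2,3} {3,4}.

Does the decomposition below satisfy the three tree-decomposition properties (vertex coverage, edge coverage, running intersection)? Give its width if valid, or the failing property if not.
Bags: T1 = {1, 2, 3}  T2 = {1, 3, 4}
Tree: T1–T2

Yes; width 2.

Every vertex of G appears in some bag (union = {1, 2, 3, 4}); every edge is covered by a bag; and for each vertex v the set of bags containing v is connected in the bag tree. The decomposition is therefore valid. The largest bag has 3 vertices, so the width is 2.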